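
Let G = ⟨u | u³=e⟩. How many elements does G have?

G is generated by a single element, so G is cyclic. The relator gives u³ = e and no smaller power is forced to be e, so the 3 powers {e, u, u²} are distinct. Hence |G| = 3.

Answer: 3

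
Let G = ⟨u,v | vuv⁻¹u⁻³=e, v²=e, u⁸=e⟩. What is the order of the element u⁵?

Compute successive powers until reaching e:
  (u⁵)¹ = u⁵, (u⁵)² = u², (u⁵)³ = u⁷, (u⁵)⁴ = u⁴, (u⁵)⁵ = u, (u⁵)⁶ = u⁶, (u⁵)⁷ = u³, (u⁵)⁸ = e.
The smallest positive k with (u⁵)ᵏ = e is 8.

Answer: 8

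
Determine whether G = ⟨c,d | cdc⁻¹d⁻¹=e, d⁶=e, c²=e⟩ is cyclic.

|G| = 12, but the maximum element order in G is 6 < 12. No single element generates all of G, so G is not cyclic.

Answer: No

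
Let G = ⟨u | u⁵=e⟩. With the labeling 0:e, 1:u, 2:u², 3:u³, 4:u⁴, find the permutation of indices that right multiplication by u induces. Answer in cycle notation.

(0 1 2 3 4)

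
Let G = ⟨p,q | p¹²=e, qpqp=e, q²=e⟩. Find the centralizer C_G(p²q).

⟨p²q⟩ ⊆ C_G(p²q) since powers of p²q commute with p²q; so |C_G(p²q)| ≥ |⟨p²q⟩| = 2.
By orbit–stabilizer, |C_G(p²q)| = |G| / |conj. class of p²q| = 24 / 6 = 4.
The 4 elements commuting with p²q are {e, p⁶, p²q, p⁸q}.

Answer: {e, p⁶, p²q, p⁸q}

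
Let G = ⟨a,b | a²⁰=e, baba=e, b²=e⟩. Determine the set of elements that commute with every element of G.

An element z ∈ Z(G) iff z commutes with every generator.
For example a¹⁰ is central: (a¹⁰)·a = a¹¹ = a·(a¹⁰); (a¹⁰)·b = a¹⁰b = b·(a¹⁰).
Whereas a ∉ Z(G) since a·b = ab ≠ a¹⁹b = b·a.
Checking each of the 40 elements this way gives Z(G) = {e, a¹⁰}, of order 2.

Answer: {e, a¹⁰}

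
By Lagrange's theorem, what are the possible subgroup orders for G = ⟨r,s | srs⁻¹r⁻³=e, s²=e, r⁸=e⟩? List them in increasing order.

|G| = 16 = 2⁴. By Lagrange's theorem the order of any subgroup divides 16; the divisors of 16 are 1, 2, 4, 8, 16.

Answer: 1, 2, 4, 8, 16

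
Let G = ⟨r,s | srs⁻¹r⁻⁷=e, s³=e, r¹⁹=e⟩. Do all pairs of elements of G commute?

r·s = rs but s·r = r⁷s, so r·s ≠ s·r and G is not abelian.

Answer: No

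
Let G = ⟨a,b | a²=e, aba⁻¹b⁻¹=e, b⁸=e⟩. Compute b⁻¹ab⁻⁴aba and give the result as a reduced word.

Multiply left to right, reducing at each step:
  (b⁷) · a = ab⁷
  (ab⁷) · b⁻⁴ = ab³
  (ab³) · a = b³
  (b³) · b = b⁴
  (b⁴) · a = ab⁴

Answer: ab⁴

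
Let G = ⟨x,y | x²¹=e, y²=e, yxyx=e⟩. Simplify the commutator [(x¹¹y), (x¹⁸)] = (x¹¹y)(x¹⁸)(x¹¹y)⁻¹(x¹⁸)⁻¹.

[(x¹¹y), (x¹⁸)] = (x¹¹y)·(x¹⁸)·(x¹¹y)⁻¹·(x¹⁸)⁻¹.
  (x¹¹y) · (x¹⁸) = x¹⁴y
  (x¹⁴y) · (x¹¹y) = x³
  (x³) · (x³) = x⁶

Answer: x⁶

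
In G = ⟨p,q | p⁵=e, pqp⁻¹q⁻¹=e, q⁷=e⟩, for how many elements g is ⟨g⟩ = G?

G is cyclic of order 35. An element generates G iff its order is 35, and a cyclic group of order 35 has exactly φ(35) = 24 such elements.

Answer: 24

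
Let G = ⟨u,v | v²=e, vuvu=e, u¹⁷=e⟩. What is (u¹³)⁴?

Compute successive powers of (u¹³), reducing at each step:
  (u¹³)²: (u¹³) · u¹³ = u⁹
  (u¹³)³: (u⁹) · u¹³ = u⁵
  (u¹³)⁴: (u⁵) · u¹³ = u

Answer: u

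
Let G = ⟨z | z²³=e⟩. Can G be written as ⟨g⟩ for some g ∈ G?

|G| = 23. The element z has order 23 (its powers give 23 distinct elements), so ⟨z⟩ = G and G is cyclic.

Answer: Yes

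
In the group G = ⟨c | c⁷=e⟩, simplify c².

Compute successive powers of c, reducing at each step:
  c²: c · c = c²

Answer: c²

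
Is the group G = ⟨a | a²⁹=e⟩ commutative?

G has a single generator, so G is cyclic and hence abelian.

Answer: Yes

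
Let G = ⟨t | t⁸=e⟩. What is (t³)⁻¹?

The order of (t³) is 8 (smallest k with (t³)ᵏ = e), so (t³)⁻¹ = (t³)⁷ = t⁵.
Check: (t³) · (t⁵) → (t³) · t⁵ = e, giving e as required.

Answer: t⁵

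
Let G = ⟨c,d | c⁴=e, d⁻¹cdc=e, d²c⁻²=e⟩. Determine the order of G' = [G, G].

G' = [G, G] is generated by all commutators. The generator-pair commutators are: [c, d] = c².
The subgroup they normally generate is {e, c²}, of order 2.
Check: |G/G'| = 8/2 = 4 is the order of the abelianisation.

Answer: 2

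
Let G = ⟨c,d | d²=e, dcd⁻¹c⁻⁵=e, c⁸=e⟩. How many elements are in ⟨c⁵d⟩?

|⟨c⁵d⟩| equals the order of c⁵d. Compute successive powers until reaching e:
  (c⁵d)¹ = c⁵d, (c⁵d)² = c⁶, (c⁵d)³ = c³d, (c⁵d)⁴ = c⁴, (c⁵d)⁵ = cd, (c⁵d)⁶ = c², (c⁵d)⁷ = c⁷d, (c⁵d)⁸ = e.
The smallest positive k with (c⁵d)ᵏ = e is 8, so |⟨c⁵d⟩| = 8.

Answer: 8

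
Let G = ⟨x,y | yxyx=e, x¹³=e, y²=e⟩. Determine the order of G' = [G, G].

G' = [G, G] is generated by all commutators. The generator-pair commutators are: [x, y] = x².
The subgroup they normally generate is {e, x, x², x³, x⁴, x⁵, x⁶, x⁷, x⁸, x⁹, x¹⁰, x¹¹, x¹²}, of order 13.
Check: |G/G'| = 26/13 = 2 is the order of the abelianisation.

Answer: 13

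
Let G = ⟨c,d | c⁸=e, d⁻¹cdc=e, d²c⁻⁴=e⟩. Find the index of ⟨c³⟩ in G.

First find ord(c³) by computing successive powers:
  (c³)¹ = c³, (c³)² = c⁶, (c³)³ = c, (c³)⁴ = c⁴, (c³)⁵ = c⁷, (c³)⁶ = c², (c³)⁷ = c⁵, (c³)⁸ = e.
So |⟨c³⟩| = ord(c³) = 8. With |G| = 16, by Lagrange [G : ⟨c³⟩] = 16/8 = 2.

Answer: 2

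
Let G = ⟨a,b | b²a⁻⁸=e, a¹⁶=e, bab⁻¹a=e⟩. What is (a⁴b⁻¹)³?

Compute successive powers of (a⁴b⁻¹), reducing at each step:
  (a⁴b⁻¹)²: (a⁴b⁻¹) · a⁴ = b⁻¹;   (b⁻¹) · b⁻¹ = a⁸
  (a⁴b⁻¹)³: (a⁸) · a⁴ = a¹²;   (a¹²) · b⁻¹ = a⁴b

Answer: a⁴b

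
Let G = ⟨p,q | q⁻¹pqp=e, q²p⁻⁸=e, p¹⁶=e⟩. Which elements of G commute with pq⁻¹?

⟨pq⁻¹⟩ ⊆ C_G(pq⁻¹) since powers of pq⁻¹ commute with pq⁻¹; so |C_G(pq⁻¹)| ≥ |⟨pq⁻¹⟩| = 4.
By orbit–stabilizer, |C_G(pq⁻¹)| = |G| / |conj. class of pq⁻¹| = 32 / 8 = 4.
The 4 elements commuting with pq⁻¹ are {e, p⁸, pq, pq⁻¹}.

Answer: {e, p⁸, pq, pq⁻¹}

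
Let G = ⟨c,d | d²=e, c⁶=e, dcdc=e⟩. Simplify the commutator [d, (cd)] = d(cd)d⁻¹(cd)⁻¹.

[d, (cd)] = d·(cd)·d⁻¹·(cd)⁻¹.
  d · (cd) = c⁵
  (c⁵) · d = c⁵d
  (c⁵d) · (cd) = c⁴

Answer: c⁴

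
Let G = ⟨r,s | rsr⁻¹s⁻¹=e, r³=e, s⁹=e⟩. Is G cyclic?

|G| = 27, but the maximum element order in G is 9 < 27. No single element generates all of G, so G is not cyclic.

Answer: No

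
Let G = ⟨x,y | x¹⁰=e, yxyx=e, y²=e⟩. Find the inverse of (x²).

The order of (x²) is 5 (smallest k with (x²)ᵏ = e), so (x²)⁻¹ = (x²)⁴ = x⁸.
Check: (x²) · (x⁸) → (x²) · x⁸ = e, giving e as required.

Answer: x⁸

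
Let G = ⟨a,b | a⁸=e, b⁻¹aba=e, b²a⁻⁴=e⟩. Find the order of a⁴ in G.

Compute successive powers until reaching e:
  (a⁴)¹ = a⁴, (a⁴)² = e.
The smallest positive k with (a⁴)ᵏ = e is 2.

Answer: 2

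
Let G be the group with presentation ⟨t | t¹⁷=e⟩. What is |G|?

G is generated by a single element, so G is cyclic. The relator gives t¹⁷ = e and no smaller power is forced to be e, so the 17 powers {e, t, t², t³, t⁴, t⁵, t⁶, t⁷, t⁸, t⁹, t¹², t¹³, t¹¹, t¹⁰, t¹⁴, t¹⁵, t¹⁶} are distinct. Hence |G| = 17.

Answer: 17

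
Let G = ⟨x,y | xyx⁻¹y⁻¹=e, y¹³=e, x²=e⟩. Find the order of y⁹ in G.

Compute successive powers until reaching e:
  (y⁹)¹ = y⁹, (y⁹)² = y⁵, (y⁹)³ = y, (y⁹)⁴ = y¹⁰, (y⁹)⁵ = y⁶, (y⁹)⁶ = y², (y⁹)⁷ = y¹¹, (y⁹)⁸ = y⁷, (y⁹)⁹ = y³, (y⁹)¹⁰ = y¹², (y⁹)¹¹ = y⁸, (y⁹)¹² = y⁴, (y⁹)¹³ = e.
The smallest positive k with (y⁹)ᵏ = e is 13.

Answer: 13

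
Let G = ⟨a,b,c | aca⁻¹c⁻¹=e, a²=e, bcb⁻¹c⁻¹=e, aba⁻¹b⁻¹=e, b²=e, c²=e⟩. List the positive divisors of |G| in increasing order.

|G| = 8 = 2³. By Lagrange's theorem the order of any subgroup divides 8; the divisors of 8 are 1, 2, 4, 8.

Answer: 1, 2, 4, 8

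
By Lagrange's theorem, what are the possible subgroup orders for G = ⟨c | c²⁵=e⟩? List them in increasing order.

|G| = 25 = 5². By Lagrange's theorem the order of any subgroup divides 25; the divisors of 25 are 1, 5, 25.

Answer: 1, 5, 25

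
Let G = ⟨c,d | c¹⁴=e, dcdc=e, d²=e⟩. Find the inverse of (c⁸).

The order of (c⁸) is 7 (smallest k with (c⁸)ᵏ = e), so (c⁸)⁻¹ = (c⁸)⁶ = c⁶.
Check: (c⁸) · (c⁶) → (c⁸) · c⁶ = e, giving e as required.

Answer: c⁶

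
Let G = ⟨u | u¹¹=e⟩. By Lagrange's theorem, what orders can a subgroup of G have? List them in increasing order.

|G| = 11 = 11. By Lagrange's theorem the order of any subgroup divides 11; the divisors of 11 are 1, 11.

Answer: 1, 11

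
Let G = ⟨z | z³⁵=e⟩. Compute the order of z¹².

Compute successive powers until reaching e:
  (z¹²)¹ = z¹², (z¹²)² = z²⁴, (z¹²)³ = z, (z¹²)⁴ = z¹³, (z¹²)⁵ = z²⁵, (z¹²)⁶ = z², (z¹²)⁷ = z¹⁴, (z¹²)⁸ = z²⁶, (z¹²)⁹ = z³, (z¹²)¹⁰ = z¹⁵, (z¹²)¹¹ = z²⁷, (z¹²)¹² = z⁴, (z¹²)¹³ = z¹⁶, (z¹²)¹⁴ = z²⁸, (z¹²)¹⁵ = z⁵, (z¹²)¹⁶ = z¹⁷, (z¹²)¹⁷ = z²⁹, (z¹²)¹⁸ = z⁶, (z¹²)¹⁹ = z¹⁸, (z¹²)²⁰ = z³⁰, (z¹²)²¹ = z⁷, (z¹²)²² = z¹⁹, (z¹²)²³ = z³¹, (z¹²)²⁴ = z⁸, (z¹²)²⁵ = z²⁰, (z¹²)²⁶ = z³², (z¹²)²⁷ = z⁹, (z¹²)²⁸ = z²¹, (z¹²)²⁹ = z³³, (z¹²)³⁰ = z¹⁰, (z¹²)³¹ = z²², (z¹²)³² = z³⁴, (z¹²)³³ = z¹¹, (z¹²)³⁴ = z²³, (z¹²)³⁵ = e.
The smallest positive k with (z¹²)ᵏ = e is 35.

Answer: 35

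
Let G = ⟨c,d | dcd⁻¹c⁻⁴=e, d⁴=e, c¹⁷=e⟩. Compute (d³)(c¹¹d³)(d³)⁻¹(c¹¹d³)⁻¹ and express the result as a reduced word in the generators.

[(d³), (c¹¹d³)] = (d³)·(c¹¹d³)·(d³)⁻¹·(c¹¹d³)⁻¹.
  (d³) · (c¹¹d³) = c⁷d²
  (c⁷d²) · d = c⁷d³
  (c⁷d³) · (c⁷d) = c¹³

Answer: c¹³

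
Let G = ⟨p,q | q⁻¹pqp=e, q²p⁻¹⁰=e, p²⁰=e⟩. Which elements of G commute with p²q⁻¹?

⟨p²q⁻¹⟩ ⊆ C_G(p²q⁻¹) since powers of p²q⁻¹ commute with p²q⁻¹; so |C_G(p²q⁻¹)| ≥ |⟨p²q⁻¹⟩| = 4.
By orbit–stabilizer, |C_G(p²q⁻¹)| = |G| / |conj. class of p²q⁻¹| = 40 / 10 = 4.
The 4 elements commuting with p²q⁻¹ are {e, p¹⁰, p²q, p²q⁻¹}.

Answer: {e, p¹⁰, p²q, p²q⁻¹}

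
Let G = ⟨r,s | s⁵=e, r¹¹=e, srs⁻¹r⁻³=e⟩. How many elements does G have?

Enumerate words in the generators, reducing via the relations: the distinct elements are
  {e, r, s, rs, r², r³, r⁴, r⁵, r⁶, r⁷, r⁸, r⁹, s², s³, s⁴, rs², rs³, rs⁴, r²s, r³s, r¹⁰, r⁴s, r⁵s, r⁶s, r⁷s, r⁸s, r⁹s, r²s², r²s³, r²s⁴, r³s², r³s³, r³s⁴, r¹⁰s, r⁴s², r⁴s³, r⁴s⁴, r⁵s², r⁵s³, r⁵s⁴, r⁶s², r⁶s³, r⁶s⁴, r⁷s², r⁷s³, r⁷s⁴, r⁸s², r⁸s³, r⁸s⁴, r⁹s², r⁹s³, r⁹s⁴, r¹⁰s², r¹⁰s³, r¹⁰s⁴}.
No further products give new elements, so |G| = 55.

Answer: 55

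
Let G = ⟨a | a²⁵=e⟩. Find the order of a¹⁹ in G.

Compute successive powers until reaching e:
  (a¹⁹)¹ = a¹⁹, (a¹⁹)² = a¹³, (a¹⁹)³ = a⁷, (a¹⁹)⁴ = a, (a¹⁹)⁵ = a²⁰, (a¹⁹)⁶ = a¹⁴, (a¹⁹)⁷ = a⁸, (a¹⁹)⁸ = a², (a¹⁹)⁹ = a²¹, (a¹⁹)¹⁰ = a¹⁵, (a¹⁹)¹¹ = a⁹, (a¹⁹)¹² = a³, (a¹⁹)¹³ = a²², (a¹⁹)¹⁴ = a¹⁶, (a¹⁹)¹⁵ = a¹⁰, (a¹⁹)¹⁶ = a⁴, (a¹⁹)¹⁷ = a²³, (a¹⁹)¹⁸ = a¹⁷, (a¹⁹)¹⁹ = a¹¹, (a¹⁹)²⁰ = a⁵, (a¹⁹)²¹ = a²⁴, (a¹⁹)²² = a¹⁸, (a¹⁹)²³ = a¹², (a¹⁹)²⁴ = a⁶, (a¹⁹)²⁵ = e.
The smallest positive k with (a¹⁹)ᵏ = e is 25.

Answer: 25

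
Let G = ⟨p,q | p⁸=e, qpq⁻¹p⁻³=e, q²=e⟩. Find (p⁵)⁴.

Compute successive powers of (p⁵), reducing at each step:
  (p⁵)²: (p⁵) · p⁵ = p²
  (p⁵)³: (p²) · p⁵ = p⁷
  (p⁵)⁴: (p⁷) · p⁵ = p⁴

Answer: p⁴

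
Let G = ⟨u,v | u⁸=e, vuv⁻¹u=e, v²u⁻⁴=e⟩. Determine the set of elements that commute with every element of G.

An element z ∈ Z(G) iff z commutes with every generator.
For example u⁴ is central: (u⁴)·u = u⁵ = u·(u⁴); (u⁴)·v = v⁻¹ = v·(u⁴).
Whereas u ∉ Z(G) since u·v = uv ≠ u³v⁻¹ = v·u.
Checking each of the 16 elements this way gives Z(G) = {e, u⁴}, of order 2.

Answer: {e, u⁴}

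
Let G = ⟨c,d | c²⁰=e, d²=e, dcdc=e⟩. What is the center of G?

An element z ∈ Z(G) iff z commutes with every generator.
For example c¹⁰ is central: (c¹⁰)·c = c¹¹ = c·(c¹⁰); (c¹⁰)·d = c¹⁰d = d·(c¹⁰).
Whereas c ∉ Z(G) since c·d = cd ≠ c¹⁹d = d·c.
Checking each of the 40 elements this way gives Z(G) = {e, c¹⁰}, of order 2.

Answer: {e, c¹⁰}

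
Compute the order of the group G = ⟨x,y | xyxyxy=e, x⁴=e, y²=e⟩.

Enumerate words in the generators, reducing via the relations: the distinct elements are
  {e, x, y, xy, x², x³, yx, xyx, x²y, x³y, yx², yx³, xyx², xyx³, x²yx, x³yx, yx²y, xyx²y, x²yx², x²yx³, x³yx², x³yx³, x²yx²y, x³yx²y}.
No further products give new elements, so |G| = 24.

Answer: 24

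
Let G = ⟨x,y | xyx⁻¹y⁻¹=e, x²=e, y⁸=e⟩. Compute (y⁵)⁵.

Compute successive powers of (y⁵), reducing at each step:
  (y⁵)²: (y⁵) · y⁵ = y²
  (y⁵)³: (y²) · y⁵ = y⁷
  (y⁵)⁴: (y⁷) · y⁵ = y⁴
  (y⁵)⁵: (y⁴) · y⁵ = y

Answer: y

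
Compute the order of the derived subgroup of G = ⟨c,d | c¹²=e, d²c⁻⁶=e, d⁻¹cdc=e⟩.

G' = [G, G] is generated by all commutators. The generator-pair commutators are: [c, d] = c².
The subgroup they normally generate is {e, c², c⁴, c⁶, c⁸, c¹⁰}, of order 6.
Check: |G/G'| = 24/6 = 4 is the order of the abelianisation.

Answer: 6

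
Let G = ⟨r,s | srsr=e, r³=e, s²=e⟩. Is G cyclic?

Every cyclic group is abelian. But r·s = rs while s·r = r²s, so r·s ≠ s·r and G is not abelian. Hence G is not cyclic.

Answer: No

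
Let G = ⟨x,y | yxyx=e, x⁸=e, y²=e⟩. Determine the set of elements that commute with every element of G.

An element z ∈ Z(G) iff z commutes with every generator.
For example x⁴ is central: (x⁴)·x = x⁵ = x·(x⁴); (x⁴)·y = x⁴y = y·(x⁴).
Whereas x ∉ Z(G) since x·y = xy ≠ x⁷y = y·x.
Checking each of the 16 elements this way gives Z(G) = {e, x⁴}, of order 2.

Answer: {e, x⁴}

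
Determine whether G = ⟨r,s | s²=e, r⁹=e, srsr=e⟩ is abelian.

r·s = rs but s·r = r⁸s, so r·s ≠ s·r and G is not abelian.

Answer: No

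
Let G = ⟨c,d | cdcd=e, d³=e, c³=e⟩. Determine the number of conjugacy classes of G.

The conjugacy classes (representative and size) are:
  [e] (size 1), [dc²] (size 4), [d²c] (size 4), [c²d²] (size 3).
Class equation: 1 + 4 + 4 + 3 = 12 = |G|. So G has 4 conjugacy classes.

Answer: 4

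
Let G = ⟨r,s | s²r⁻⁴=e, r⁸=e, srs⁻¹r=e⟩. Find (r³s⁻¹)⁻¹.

The order of (r³s⁻¹) is 4 (smallest k with (r³s⁻¹)ᵏ = e), so (r³s⁻¹)⁻¹ = (r³s⁻¹)³ = r³s.
Check: (r³s⁻¹) · (r³s) → (r³s⁻¹) · r³ = s⁻¹;   (s⁻¹) · s = e, giving e as required.

Answer: r³s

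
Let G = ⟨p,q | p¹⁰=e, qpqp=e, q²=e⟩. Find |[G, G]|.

G' = [G, G] is generated by all commutators. The generator-pair commutators are: [p, q] = p².
The subgroup they normally generate is {e, p², p⁴, p⁶, p⁸}, of order 5.
Check: |G/G'| = 20/5 = 4 is the order of the abelianisation.

Answer: 5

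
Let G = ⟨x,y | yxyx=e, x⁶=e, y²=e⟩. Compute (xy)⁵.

Compute successive powers of (xy), reducing at each step:
  (xy)²: (xy) · x = y;   y · y = e
  (xy)³: e · x = x;   x · y = xy
  (xy)⁴: (xy) · x = y;   y · y = e
  (xy)⁵: e · x = x;   x · y = xy

Answer: xy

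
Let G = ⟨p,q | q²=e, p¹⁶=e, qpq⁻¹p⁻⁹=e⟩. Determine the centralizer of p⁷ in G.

⟨p⁷⟩ ⊆ C_G(p⁷) since powers of p⁷ commute with p⁷; so |C_G(p⁷)| ≥ |⟨p⁷⟩| = 16.
By orbit–stabilizer, |C_G(p⁷)| = |G| / |conj. class of p⁷| = 32 / 2 = 16.
The 16 elements commuting with p⁷ are {e, p, p², p³, p⁴, p⁵, p⁶, p⁷, p⁸, p⁹, p¹⁰, p¹¹, p¹², p¹³, p¹⁴, p¹⁵}.

Answer: {e, p, p², p³, p⁴, p⁵, p⁶, p⁷, p⁸, p⁹, p¹⁰, p¹¹, p¹², p¹³, p¹⁴, p¹⁵}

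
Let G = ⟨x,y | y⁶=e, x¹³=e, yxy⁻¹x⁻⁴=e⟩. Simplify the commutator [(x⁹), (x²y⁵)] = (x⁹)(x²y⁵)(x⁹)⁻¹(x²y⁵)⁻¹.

[(x⁹), (x²y⁵)] = (x⁹)·(x²y⁵)·(x⁹)⁻¹·(x²y⁵)⁻¹.
  (x⁹) · (x²y⁵) = x¹¹y⁵
  (x¹¹y⁵) · (x⁴) = x¹²y⁵
  (x¹²y⁵) · (x⁵y) = x¹⁰

Answer: x¹⁰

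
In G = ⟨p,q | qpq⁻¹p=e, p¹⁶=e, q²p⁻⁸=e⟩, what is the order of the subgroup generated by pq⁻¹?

|⟨pq⁻¹⟩| equals the order of pq⁻¹. Compute successive powers until reaching e:
  (pq⁻¹)¹ = pq⁻¹, (pq⁻¹)² = p⁸, (pq⁻¹)³ = pq, (pq⁻¹)⁴ = e.
The smallest positive k with (pq⁻¹)ᵏ = e is 4, so |⟨pq⁻¹⟩| = 4.

Answer: 4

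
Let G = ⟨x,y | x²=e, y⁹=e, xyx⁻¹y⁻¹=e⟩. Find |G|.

Enumerate words in the generators, reducing via the relations: the distinct elements are
  {e, x, y, xy, y², y³, y⁴, y⁵, y⁶, y⁷, y⁸, xy², xy³, xy⁴, xy⁵, xy⁶, xy⁷, xy⁸}.
No further products give new elements, so |G| = 18.

Answer: 18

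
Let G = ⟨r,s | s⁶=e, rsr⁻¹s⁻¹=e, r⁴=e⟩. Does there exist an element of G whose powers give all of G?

|G| = 24, but the maximum element order in G is 12 < 24. No single element generates all of G, so G is not cyclic.

Answer: No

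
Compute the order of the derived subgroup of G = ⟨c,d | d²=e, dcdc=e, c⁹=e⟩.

G' = [G, G] is generated by all commutators. The generator-pair commutators are: [c, d] = c².
The subgroup they normally generate is {e, c, c², c³, c⁴, c⁵, c⁶, c⁷, c⁸}, of order 9.
Check: |G/G'| = 18/9 = 2 is the order of the abelianisation.

Answer: 9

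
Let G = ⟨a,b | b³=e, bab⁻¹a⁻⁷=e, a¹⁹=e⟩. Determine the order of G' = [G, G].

G' = [G, G] is generated by all commutators. The generator-pair commutators are: [a, b] = a¹³.
The subgroup they normally generate is {e, a, a², a³, a⁴, a⁵, a⁶, a⁷, a⁸, a⁹, a¹⁰, a¹¹, a¹², a¹³, a¹⁴, a¹⁵, a¹⁶, a¹⁷, a¹⁸}, of order 19.
Check: |G/G'| = 57/19 = 3 is the order of the abelianisation.

Answer: 19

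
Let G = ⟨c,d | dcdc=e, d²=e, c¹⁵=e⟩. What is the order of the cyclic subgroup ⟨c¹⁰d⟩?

|⟨c¹⁰d⟩| equals the order of c¹⁰d. Compute successive powers until reaching e:
  (c¹⁰d)¹ = c¹⁰d, (c¹⁰d)² = e.
The smallest positive k with (c¹⁰d)ᵏ = e is 2, so |⟨c¹⁰d⟩| = 2.

Answer: 2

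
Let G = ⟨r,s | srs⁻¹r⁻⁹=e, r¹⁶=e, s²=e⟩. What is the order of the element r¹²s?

Compute successive powers until reaching e:
  (r¹²s)¹ = r¹²s, (r¹²s)² = r⁸, (r¹²s)³ = r⁴s, (r¹²s)⁴ = e.
The smallest positive k with (r¹²s)ᵏ = e is 4.

Answer: 4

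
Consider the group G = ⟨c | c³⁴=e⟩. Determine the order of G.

G is generated by a single element, so G is cyclic. The relator gives c³⁴ = e and no smaller power is forced to be e, so the 34 powers {c, e, c², c³, c⁴, c⁵, c⁶, c⁷, c⁸, c⁹, c²², c²³, c²¹, c²⁰, c²⁴, c²⁵, c²⁶, c²⁷, c²⁸, c²⁹, c³², c³³, c³¹, c³⁰, c¹², c¹³, c¹¹, c¹⁰, c¹⁴, c¹⁵, c¹⁶, c¹⁷, c¹⁸, c¹⁹} are distinct. Hence |G| = 34.

Answer: 34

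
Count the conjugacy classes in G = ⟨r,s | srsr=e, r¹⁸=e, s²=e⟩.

The conjugacy classes (representative and size) are:
  [e] (size 1), [r] (size 2), [r²] (size 2), [r³] (size 2), [r¹⁴] (size 2), [r⁵] (size 2), [r¹²] (size 2), [r⁷] (size 2), [r¹⁰] (size 2), [r⁹] (size 1), [r¹⁰s] (size 9), [rs] (size 9).
Class equation: 1 + 2 + 2 + 2 + 2 + 2 + 2 + 2 + 2 + 1 + 9 + 9 = 36 = |G|. So G has 12 conjugacy classes.

Answer: 12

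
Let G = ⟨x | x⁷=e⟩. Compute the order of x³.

Compute successive powers until reaching e:
  (x³)¹ = x³, (x³)² = x⁶, (x³)³ = x², (x³)⁴ = x⁵, (x³)⁵ = x, (x³)⁶ = x⁴, (x³)⁷ = e.
The smallest positive k with (x³)ᵏ = e is 7.

Answer: 7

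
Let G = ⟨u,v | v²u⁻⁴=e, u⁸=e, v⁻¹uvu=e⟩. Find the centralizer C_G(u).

⟨u⟩ ⊆ C_G(u) since powers of u commute with u; so |C_G(u)| ≥ |⟨u⟩| = 8.
By orbit–stabilizer, |C_G(u)| = |G| / |conj. class of u| = 16 / 2 = 8.
The 8 elements commuting with u are {e, u, u², u³, u⁴, u⁵, u⁶, u⁷}.

Answer: {e, u, u², u³, u⁴, u⁵, u⁶, u⁷}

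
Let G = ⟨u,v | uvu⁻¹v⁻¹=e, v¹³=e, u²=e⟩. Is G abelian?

Each pair of generators commutes: u·v = uv = v·u. Since the generators pairwise commute, every element of G commutes with every other, so G is abelian.

Answer: Yes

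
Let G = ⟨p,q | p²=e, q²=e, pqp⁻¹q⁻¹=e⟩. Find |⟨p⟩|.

|⟨p⟩| equals the order of p. Compute successive powers until reaching e:
  p¹ = p, p² = e.
The smallest positive k with pᵏ = e is 2, so |⟨p⟩| = 2.

Answer: 2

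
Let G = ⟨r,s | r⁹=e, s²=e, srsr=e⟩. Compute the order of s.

Compute successive powers until reaching e:
  s¹ = s, s² = e.
The smallest positive k with sᵏ = e is 2.

Answer: 2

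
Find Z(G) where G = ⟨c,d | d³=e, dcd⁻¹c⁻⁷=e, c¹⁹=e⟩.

An element z ∈ Z(G) iff z commutes with every generator.
For example e is central: e·c = c = c·e; e·d = d = d·e.
Whereas c ∉ Z(G) since c·d = cd ≠ c⁷d = d·c.
Checking each of the 57 elements this way gives Z(G) = {e}, of order 1.

Answer: {e}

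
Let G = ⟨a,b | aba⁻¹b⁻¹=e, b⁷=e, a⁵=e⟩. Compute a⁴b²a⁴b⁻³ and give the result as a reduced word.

Multiply left to right, reducing at each step:
  (a⁴) · b² = a⁴b²
  (a⁴b²) · a⁴ = a³b²
  (a³b²) · b⁻³ = a³b⁶

Answer: a³b⁶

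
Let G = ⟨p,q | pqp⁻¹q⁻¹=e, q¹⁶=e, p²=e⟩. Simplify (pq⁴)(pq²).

Compute (pq⁴) · (pq²) by multiplying left to right and reducing via the relations at each step:
  (pq⁴) · p = q⁴
  (q⁴) · q² = q⁶

Answer: q⁶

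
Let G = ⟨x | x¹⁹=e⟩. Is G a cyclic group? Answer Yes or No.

|G| = 19. The element x has order 19 (its powers give 19 distinct elements), so ⟨x⟩ = G and G is cyclic.

Answer: Yes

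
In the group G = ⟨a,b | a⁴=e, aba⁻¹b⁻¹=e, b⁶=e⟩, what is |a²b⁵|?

Compute successive powers until reaching e:
  (a²b⁵)¹ = a²b⁵, (a²b⁵)² = b⁴, (a²b⁵)³ = a²b³, (a²b⁵)⁴ = b², (a²b⁵)⁵ = a²b, (a²b⁵)⁶ = e.
The smallest positive k with (a²b⁵)ᵏ = e is 6.

Answer: 6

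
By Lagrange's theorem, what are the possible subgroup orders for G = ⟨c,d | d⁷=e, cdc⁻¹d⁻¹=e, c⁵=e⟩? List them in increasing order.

|G| = 35 = 5 · 7. By Lagrange's theorem the order of any subgroup divides 35; the divisors of 35 are 1, 5, 7, 35.

Answer: 1, 5, 7, 35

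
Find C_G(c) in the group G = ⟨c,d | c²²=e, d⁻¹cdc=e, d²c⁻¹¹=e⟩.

⟨c⟩ ⊆ C_G(c) since powers of c commute with c; so |C_G(c)| ≥ |⟨c⟩| = 22.
By orbit–stabilizer, |C_G(c)| = |G| / |conj. class of c| = 44 / 2 = 22.
The 22 elements commuting with c are {e, c, c², c³, c⁴, c⁵, c⁶, c⁷, c⁸, c⁹, c¹⁰, c¹¹, c¹², c¹³, c¹⁴, c¹⁵, c¹⁶, c¹⁷, c¹⁸, c¹⁹, c²⁰, c²¹}.

Answer: {e, c, c², c³, c⁴, c⁵, c⁶, c⁷, c⁸, c⁹, c¹⁰, c¹¹, c¹², c¹³, c¹⁴, c¹⁵, c¹⁶, c¹⁷, c¹⁸, c¹⁹, c²⁰, c²¹}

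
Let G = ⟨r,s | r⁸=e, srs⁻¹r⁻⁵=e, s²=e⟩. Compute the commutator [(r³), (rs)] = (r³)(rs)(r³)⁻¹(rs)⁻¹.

[(r³), (rs)] = (r³)·(rs)·(r³)⁻¹·(rs)⁻¹.
  (r³) · (rs) = r⁴s
  (r⁴s) · (r⁵) = r⁵s
  (r⁵s) · (r³s) = r⁴

Answer: r⁴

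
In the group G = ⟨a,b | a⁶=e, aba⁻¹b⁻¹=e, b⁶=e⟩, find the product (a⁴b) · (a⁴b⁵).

Compute (a⁴b) · (a⁴b⁵) by multiplying left to right and reducing via the relations at each step:
  (a⁴b) · a⁴ = a²b
  (a²b) · b⁵ = a²

Answer: a²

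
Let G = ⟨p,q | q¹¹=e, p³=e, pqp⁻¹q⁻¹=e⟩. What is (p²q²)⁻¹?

The order of (p²q²) is 33 (smallest k with (p²q²)ᵏ = e), so (p²q²)⁻¹ = (p²q²)³² = pq⁹.
Check: (p²q²) · (pq⁹) → (p²q²) · p = q²;   (q²) · q⁹ = e, giving e as required.

Answer: pq⁹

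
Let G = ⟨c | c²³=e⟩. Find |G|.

G is generated by a single element, so G is cyclic. The relator gives c²³ = e and no smaller power is forced to be e, so the 23 powers {c, e, c², c³, c⁴, c⁵, c⁶, c⁷, c⁸, c⁹, c²², c²¹, c²⁰, c¹², c¹³, c¹¹, c¹⁰, c¹⁴, c¹⁵, c¹⁶, c¹⁷, c¹⁸, c¹⁹} are distinct. Hence |G| = 23.

Answer: 23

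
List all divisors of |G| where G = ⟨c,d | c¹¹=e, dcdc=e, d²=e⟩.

|G| = 22 = 2 · 11. By Lagrange's theorem the order of any subgroup divides 22; the divisors of 22 are 1, 2, 11, 22.

Answer: 1, 2, 11, 22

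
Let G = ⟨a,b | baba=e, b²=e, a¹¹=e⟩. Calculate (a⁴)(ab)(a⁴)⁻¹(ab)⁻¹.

[(a⁴), (ab)] = (a⁴)·(ab)·(a⁴)⁻¹·(ab)⁻¹.
  (a⁴) · (ab) = a⁵b
  (a⁵b) · (a⁷) = a⁹b
  (a⁹b) · (ab) = a⁸

Answer: a⁸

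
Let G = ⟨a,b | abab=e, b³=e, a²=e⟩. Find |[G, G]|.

G' = [G, G] is generated by all commutators. The generator-pair commutators are: [a, b] = b.
The subgroup they normally generate is {e, b, b²}, of order 3.
Check: |G/G'| = 6/3 = 2 is the order of the abelianisation.

Answer: 3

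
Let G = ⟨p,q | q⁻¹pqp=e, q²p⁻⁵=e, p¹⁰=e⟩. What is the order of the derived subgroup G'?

G' = [G, G] is generated by all commutators. The generator-pair commutators are: [p, q] = p².
The subgroup they normally generate is {e, p², p⁴, p⁶, p⁸}, of order 5.
Check: |G/G'| = 20/5 = 4 is the order of the abelianisation.

Answer: 5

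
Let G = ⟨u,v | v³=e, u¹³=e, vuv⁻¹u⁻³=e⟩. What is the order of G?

Enumerate words in the generators, reducing via the relations: the distinct elements are
  {e, u, v, uv, u², u³, u⁴, u⁵, u⁶, u⁷, u⁸, u⁹, v², uv², u²v, u³v, u¹², u¹¹, u¹⁰, u⁴v, u⁵v, u⁶v, u⁷v, u⁸v, u⁹v, u²v², u³v², u¹²v, u¹¹v, u¹⁰v, u⁴v², u⁵v², u⁶v², u⁷v², u⁸v², u⁹v², u¹²v², u¹¹v², u¹⁰v²}.
No further products give new elements, so |G| = 39.

Answer: 39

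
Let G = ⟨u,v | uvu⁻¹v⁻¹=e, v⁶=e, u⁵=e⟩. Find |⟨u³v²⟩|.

|⟨u³v²⟩| equals the order of u³v². Compute successive powers until reaching e:
  (u³v²)¹ = u³v², (u³v²)² = uv⁴, (u³v²)³ = u⁴, (u³v²)⁴ = u²v², (u³v²)⁵ = v⁴, (u³v²)⁶ = u³, (u³v²)⁷ = uv², (u³v²)⁸ = u⁴v⁴, (u³v²)⁹ = u², (u³v²)¹⁰ = v², (u³v²)¹¹ = u³v⁴, (u³v²)¹² = u, (u³v²)¹³ = u⁴v², (u³v²)¹⁴ = u²v⁴, (u³v²)¹⁵ = e.
The smallest positive k with (u³v²)ᵏ = e is 15, so |⟨u³v²⟩| = 15.

Answer: 15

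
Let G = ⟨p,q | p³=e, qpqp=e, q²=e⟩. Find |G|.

Enumerate words in the generators, reducing via the relations: the distinct elements are
  {e, p, q, pq, p², p²q}.
No further products give new elements, so |G| = 6.

Answer: 6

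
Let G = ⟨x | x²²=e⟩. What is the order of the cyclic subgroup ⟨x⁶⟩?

|⟨x⁶⟩| equals the order of x⁶. Compute successive powers until reaching e:
  (x⁶)¹ = x⁶, (x⁶)² = x¹², (x⁶)³ = x¹⁸, (x⁶)⁴ = x², (x⁶)⁵ = x⁸, (x⁶)⁶ = x¹⁴, (x⁶)⁷ = x²⁰, (x⁶)⁸ = x⁴, (x⁶)⁹ = x¹⁰, (x⁶)¹⁰ = x¹⁶, (x⁶)¹¹ = e.
The smallest positive k with (x⁶)ᵏ = e is 11, so |⟨x⁶⟩| = 11.

Answer: 11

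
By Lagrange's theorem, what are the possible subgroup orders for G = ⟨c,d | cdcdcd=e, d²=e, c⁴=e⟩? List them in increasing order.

|G| = 24 = 2³ · 3. By Lagrange's theorem the order of any subgroup divides 24; the divisors of 24 are 1, 2, 3, 4, 6, 8, 12, 24.

Answer: 1, 2, 3, 4, 6, 8, 12, 24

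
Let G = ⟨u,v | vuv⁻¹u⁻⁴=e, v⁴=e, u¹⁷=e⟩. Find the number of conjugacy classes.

The conjugacy classes (representative and size) are:
  [e] (size 1), [u⁴] (size 4), [u²] (size 4), [u⁵] (size 4), [u¹¹] (size 4), [u⁷v] (size 17), [u³v²] (size 17), [u⁹v³] (size 17).
Class equation: 1 + 4 + 4 + 4 + 4 + 17 + 17 + 17 = 68 = |G|. So G has 8 conjugacy classes.

Answer: 8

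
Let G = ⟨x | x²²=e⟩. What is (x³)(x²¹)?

Compute (x³) · (x²¹) by multiplying left to right and reducing via the relations at each step:
  (x³) · x²¹ = x²

Answer: x²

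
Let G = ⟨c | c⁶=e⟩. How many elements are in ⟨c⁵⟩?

|⟨c⁵⟩| equals the order of c⁵. Compute successive powers until reaching e:
  (c⁵)¹ = c⁵, (c⁵)² = c⁴, (c⁵)³ = c³, (c⁵)⁴ = c², (c⁵)⁵ = c, (c⁵)⁶ = e.
The smallest positive k with (c⁵)ᵏ = e is 6, so |⟨c⁵⟩| = 6.

Answer: 6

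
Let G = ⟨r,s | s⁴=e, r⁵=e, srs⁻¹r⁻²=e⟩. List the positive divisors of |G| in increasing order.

|G| = 20 = 2² · 5. By Lagrange's theorem the order of any subgroup divides 20; the divisors of 20 are 1, 2, 4, 5, 10, 20.

Answer: 1, 2, 4, 5, 10, 20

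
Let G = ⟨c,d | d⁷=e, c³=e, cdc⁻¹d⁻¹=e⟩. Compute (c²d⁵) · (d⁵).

Compute (c²d⁵) · (d⁵) by multiplying left to right and reducing via the relations at each step:
  (c²d⁵) · d⁵ = c²d³

Answer: c²d³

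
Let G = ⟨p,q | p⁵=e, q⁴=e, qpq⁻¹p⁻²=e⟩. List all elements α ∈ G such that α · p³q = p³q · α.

⟨p³q⟩ ⊆ C_G(p³q) since powers of p³q commute with p³q; so |C_G(p³q)| ≥ |⟨p³q⟩| = 4.
By orbit–stabilizer, |C_G(p³q)| = |G| / |conj. class of p³q| = 20 / 5 = 4.
The 4 elements commuting with p³q are {e, pq³, p³q, p⁴q²}.

Answer: {e, pq³, p³q, p⁴q²}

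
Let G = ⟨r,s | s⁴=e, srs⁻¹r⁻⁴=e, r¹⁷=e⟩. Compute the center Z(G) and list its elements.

An element z ∈ Z(G) iff z commutes with every generator.
For example e is central: e·r = r = r·e; e·s = s = s·e.
Whereas r ∉ Z(G) since r·s = rs ≠ r⁴s = s·r.
Checking each of the 68 elements this way gives Z(G) = {e}, of order 1.

Answer: {e}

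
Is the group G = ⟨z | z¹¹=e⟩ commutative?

G has a single generator, so G is cyclic and hence abelian.

Answer: Yes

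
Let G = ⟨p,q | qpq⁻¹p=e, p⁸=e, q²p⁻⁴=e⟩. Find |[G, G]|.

G' = [G, G] is generated by all commutators. The generator-pair commutators are: [p, q] = p².
The subgroup they normally generate is {e, p², p⁴, p⁶}, of order 4.
Check: |G/G'| = 16/4 = 4 is the order of the abelianisation.

Answer: 4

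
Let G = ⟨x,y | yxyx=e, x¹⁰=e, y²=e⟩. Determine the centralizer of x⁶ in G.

⟨x⁶⟩ ⊆ C_G(x⁶) since powers of x⁶ commute with x⁶; so |C_G(x⁶)| ≥ |⟨x⁶⟩| = 5.
By orbit–stabilizer, |C_G(x⁶)| = |G| / |conj. class of x⁶| = 20 / 2 = 10.
The 10 elements commuting with x⁶ are {e, x, x², x³, x⁴, x⁵, x⁶, x⁷, x⁸, x⁹}.

Answer: {e, x, x², x³, x⁴, x⁵, x⁶, x⁷, x⁸, x⁹}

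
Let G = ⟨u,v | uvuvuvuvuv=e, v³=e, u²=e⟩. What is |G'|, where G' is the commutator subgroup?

G' = [G, G] is generated by all commutators. The generator-pair commutators are: [u, v] = uvuv².
The subgroup they normally generate is {e, u, v, v², uv, uvu, uvuv, uvuvu, v²uv²u, v²uv², v²u, uv², vu, vuv, vuvu, uv²uv²u, uv²uv², uv²u, v²uv, v²uvu, v²uvuv, vuv²uv², vuv²u, vuv², uvuv², uv²uv, uv²uvu, uv²uvuv, uvuv²uv², uvuv²u, v²uv²uv, uvuv²uv, uvuv²uvu, uvuv²uvuv, v²uv²uvuv², v²uv²uvu, v²uv²uvuv, v²uvuv²uv², v²uvuv²u, v²uvuv², vuvuv², vuv²uv, vuv²uvu, vuv²uvuv, vuvuv²uv², vuvuv²u, vuvuv²uv, uv²uvuv²uv², uv²uvuv²u, uv²uvuv², v²uvuv²uv, v²uvuv²uvu, vuv²uvuv²u, vuv²uvuv², uv²uvuv²uv, uv²uvuv²uvu, uvuv²uvuv²u, uvuv²uvuv², uvuv²uvuv²uv, vuv²uvuv²uv}, of order 60.
Check: |G/G'| = 60/60 = 1 is the order of the abelianisation.

Answer: 60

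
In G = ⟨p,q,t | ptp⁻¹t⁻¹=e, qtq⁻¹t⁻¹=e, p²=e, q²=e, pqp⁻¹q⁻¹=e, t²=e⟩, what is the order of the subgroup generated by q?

|⟨q⟩| equals the order of q. Compute successive powers until reaching e:
  q¹ = q, q² = e.
The smallest positive k with qᵏ = e is 2, so |⟨q⟩| = 2.

Answer: 2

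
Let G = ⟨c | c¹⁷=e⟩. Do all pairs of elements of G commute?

G has a single generator, so G is cyclic and hence abelian.

Answer: Yes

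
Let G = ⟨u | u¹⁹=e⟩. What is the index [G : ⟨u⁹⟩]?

First find ord(u⁹) by computing successive powers:
  (u⁹)¹ = u⁹, (u⁹)² = u¹⁸, (u⁹)³ = u⁸, (u⁹)⁴ = u¹⁷, (u⁹)⁵ = u⁷, (u⁹)⁶ = u¹⁶, (u⁹)⁷ = u⁶, (u⁹)⁸ = u¹⁵, (u⁹)⁹ = u⁵, (u⁹)¹⁰ = u¹⁴, (u⁹)¹¹ = u⁴, (u⁹)¹² = u¹³, (u⁹)¹³ = u³, (u⁹)¹⁴ = u¹², (u⁹)¹⁵ = u², (u⁹)¹⁶ = u¹¹, (u⁹)¹⁷ = u, (u⁹)¹⁸ = u¹⁰, (u⁹)¹⁹ = e.
So |⟨u⁹⟩| = ord(u⁹) = 19. With |G| = 19, by Lagrange [G : ⟨u⁹⟩] = 19/19 = 1.

Answer: 1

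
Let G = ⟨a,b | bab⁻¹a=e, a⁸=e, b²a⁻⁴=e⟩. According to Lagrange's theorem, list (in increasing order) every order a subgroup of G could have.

|G| = 16 = 2⁴. By Lagrange's theorem the order of any subgroup divides 16; the divisors of 16 are 1, 2, 4, 8, 16.

Answer: 1, 2, 4, 8, 16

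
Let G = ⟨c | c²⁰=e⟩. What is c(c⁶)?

Compute c · (c⁶) by multiplying left to right and reducing via the relations at each step:
  c · c⁶ = c⁷

Answer: c⁷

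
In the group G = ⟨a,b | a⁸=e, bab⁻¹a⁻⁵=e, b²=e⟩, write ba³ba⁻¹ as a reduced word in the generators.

Multiply left to right, reducing at each step:
  b · a³ = a⁷b
  (a⁷b) · b = a⁷
  (a⁷) · a⁻¹ = a⁶

Answer: a⁶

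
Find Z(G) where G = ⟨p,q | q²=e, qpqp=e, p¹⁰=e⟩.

An element z ∈ Z(G) iff z commutes with every generator.
For example p⁵ is central: (p⁵)·p = p⁶ = p·(p⁵); (p⁵)·q = p⁵q = q·(p⁵).
Whereas p ∉ Z(G) since p·q = pq ≠ p⁹q = q·p.
Checking each of the 20 elements this way gives Z(G) = {e, p⁵}, of order 2.

Answer: {e, p⁵}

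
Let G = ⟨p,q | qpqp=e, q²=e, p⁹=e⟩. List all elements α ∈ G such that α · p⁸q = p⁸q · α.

⟨p⁸q⟩ ⊆ C_G(p⁸q) since powers of p⁸q commute with p⁸q; so |C_G(p⁸q)| ≥ |⟨p⁸q⟩| = 2.
By orbit–stabilizer, |C_G(p⁸q)| = |G| / |conj. class of p⁸q| = 18 / 9 = 2.
The 2 elements commuting with p⁸q are {e, p⁸q}.

Answer: {e, p⁸q}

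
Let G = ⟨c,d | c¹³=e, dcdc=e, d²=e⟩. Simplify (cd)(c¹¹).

Compute (cd) · (c¹¹) by multiplying left to right and reducing via the relations at each step:
  (cd) · c¹¹ = c³d

Answer: c³d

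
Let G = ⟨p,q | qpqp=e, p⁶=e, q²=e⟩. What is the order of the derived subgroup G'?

G' = [G, G] is generated by all commutators. The generator-pair commutators are: [p, q] = p².
The subgroup they normally generate is {e, p², p⁴}, of order 3.
Check: |G/G'| = 12/3 = 4 is the order of the abelianisation.

Answer: 3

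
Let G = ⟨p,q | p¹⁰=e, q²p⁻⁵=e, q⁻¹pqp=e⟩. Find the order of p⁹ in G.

Compute successive powers until reaching e:
  (p⁹)¹ = p⁹, (p⁹)² = p⁸, (p⁹)³ = p⁷, (p⁹)⁴ = p⁶, (p⁹)⁵ = p⁵, (p⁹)⁶ = p⁴, (p⁹)⁷ = p³, (p⁹)⁸ = p², (p⁹)⁹ = p, (p⁹)¹⁰ = e.
The smallest positive k with (p⁹)ᵏ = e is 10.

Answer: 10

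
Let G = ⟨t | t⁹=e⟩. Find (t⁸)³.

Compute successive powers of (t⁸), reducing at each step:
  (t⁸)²: (t⁸) · t⁸ = t⁷
  (t⁸)³: (t⁷) · t⁸ = t⁶

Answer: t⁶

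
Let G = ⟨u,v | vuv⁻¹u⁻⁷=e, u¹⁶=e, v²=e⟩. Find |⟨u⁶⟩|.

|⟨u⁶⟩| equals the order of u⁶. Compute successive powers until reaching e:
  (u⁶)¹ = u⁶, (u⁶)² = u¹², (u⁶)³ = u², (u⁶)⁴ = u⁸, (u⁶)⁵ = u¹⁴, (u⁶)⁶ = u⁴, (u⁶)⁷ = u¹⁰, (u⁶)⁸ = e.
The smallest positive k with (u⁶)ᵏ = e is 8, so |⟨u⁶⟩| = 8.

Answer: 8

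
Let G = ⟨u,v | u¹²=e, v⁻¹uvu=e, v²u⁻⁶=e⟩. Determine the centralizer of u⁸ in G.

⟨u⁸⟩ ⊆ C_G(u⁸) since powers of u⁸ commute with u⁸; so |C_G(u⁸)| ≥ |⟨u⁸⟩| = 3.
By orbit–stabilizer, |C_G(u⁸)| = |G| / |conj. class of u⁸| = 24 / 2 = 12.
The 12 elements commuting with u⁸ are {e, u, u², u³, u⁴, u⁵, u⁶, u⁷, u⁸, u⁹, u¹⁰, u¹¹}.

Answer: {e, u, u², u³, u⁴, u⁵, u⁶, u⁷, u⁸, u⁹, u¹⁰, u¹¹}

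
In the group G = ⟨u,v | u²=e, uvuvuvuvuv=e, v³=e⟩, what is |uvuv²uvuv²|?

Compute successive powers until reaching e:
  (uvuv²uvuv²)¹ = uvuv²uvuv², (uvuv²uvuv²)² = vuv²u, (uvuv²uvuv²)³ = uvuv², (uvuv²uvuv²)⁴ = vuv²uvuv²u, (uvuv²uvuv²)⁵ = e.
The smallest positive k with (uvuv²uvuv²)ᵏ = e is 5.

Answer: 5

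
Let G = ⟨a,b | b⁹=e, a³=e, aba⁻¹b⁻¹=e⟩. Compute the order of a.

Compute successive powers until reaching e:
  a¹ = a, a² = a², a³ = e.
The smallest positive k with aᵏ = e is 3.

Answer: 3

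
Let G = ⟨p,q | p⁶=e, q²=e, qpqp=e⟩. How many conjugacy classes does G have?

The conjugacy classes (representative and size) are:
  [e] (size 1), [p⁵] (size 2), [p⁴] (size 2), [p³] (size 1), [q] (size 3), [p³q] (size 3).
Class equation: 1 + 2 + 2 + 1 + 3 + 3 = 12 = |G|. So G has 6 conjugacy classes.

Answer: 6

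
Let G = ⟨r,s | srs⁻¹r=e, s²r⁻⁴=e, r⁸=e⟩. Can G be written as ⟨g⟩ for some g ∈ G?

Every cyclic group is abelian. But r·s = rs while s·r = r³s⁻¹, so r·s ≠ s·r and G is not abelian. Hence G is not cyclic.

Answer: No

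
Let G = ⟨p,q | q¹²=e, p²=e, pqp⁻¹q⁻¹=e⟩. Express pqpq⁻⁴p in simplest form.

Multiply left to right, reducing at each step:
  p · q = pq
  (pq) · p = q
  q · q⁻⁴ = q⁹
  (q⁹) · p = pq⁹

Answer: pq⁹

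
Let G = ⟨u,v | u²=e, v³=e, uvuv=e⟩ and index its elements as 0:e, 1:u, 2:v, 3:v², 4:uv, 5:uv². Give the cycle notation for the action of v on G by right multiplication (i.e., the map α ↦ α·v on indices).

(0 2 3)(1 4 5)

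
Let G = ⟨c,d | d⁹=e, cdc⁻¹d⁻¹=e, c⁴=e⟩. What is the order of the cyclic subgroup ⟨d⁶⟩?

|⟨d⁶⟩| equals the order of d⁶. Compute successive powers until reaching e:
  (d⁶)¹ = d⁶, (d⁶)² = d³, (d⁶)³ = e.
The smallest positive k with (d⁶)ᵏ = e is 3, so |⟨d⁶⟩| = 3.

Answer: 3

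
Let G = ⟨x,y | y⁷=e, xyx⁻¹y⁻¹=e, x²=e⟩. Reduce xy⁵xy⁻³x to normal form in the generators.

Multiply left to right, reducing at each step:
  x · y⁵ = xy⁵
  (xy⁵) · x = y⁵
  (y⁵) · y⁻³ = y²
  (y²) · x = xy²

Answer: xy²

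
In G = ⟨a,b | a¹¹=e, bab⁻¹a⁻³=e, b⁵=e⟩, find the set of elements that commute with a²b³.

⟨a²b³⟩ ⊆ C_G(a²b³) since powers of a²b³ commute with a²b³; so |C_G(a²b³)| ≥ |⟨a²b³⟩| = 5.
By orbit–stabilizer, |C_G(a²b³)| = |G| / |conj. class of a²b³| = 55 / 11 = 5.
The 5 elements commuting with a²b³ are {e, ab, a²b³, a⁴b², a⁷b⁴}.

Answer: {e, ab, a²b³, a⁴b², a⁷b⁴}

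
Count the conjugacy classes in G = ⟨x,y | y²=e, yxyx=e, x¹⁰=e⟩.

The conjugacy classes (representative and size) are:
  [e] (size 1), [x] (size 2), [x²] (size 2), [x³] (size 2), [x⁴] (size 2), [x⁵] (size 1), [x²y] (size 5), [x³y] (size 5).
Class equation: 1 + 2 + 2 + 2 + 2 + 1 + 5 + 5 = 20 = |G|. So G has 8 conjugacy classes.

Answer: 8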